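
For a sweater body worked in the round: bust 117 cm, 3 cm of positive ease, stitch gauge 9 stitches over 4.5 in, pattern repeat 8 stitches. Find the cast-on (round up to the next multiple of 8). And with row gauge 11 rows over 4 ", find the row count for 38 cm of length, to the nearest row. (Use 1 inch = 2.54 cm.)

Finished = 117 + 3 = 120 cm.
120 cm × 1/2.54 = 47.24 inches.
9/4.5 = 2 sts per in; 47.24 × 2 = 94.49 sts.
Next multiple of 8 → 96.
38 cm = 14.96 inches; × 2.75 = 41.14 → 41 rows.

Cast on 96 stitches; work 41 rows.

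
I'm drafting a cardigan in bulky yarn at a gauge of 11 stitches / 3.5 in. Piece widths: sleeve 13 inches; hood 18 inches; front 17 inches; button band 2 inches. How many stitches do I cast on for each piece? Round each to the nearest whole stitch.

Rate = 11/3.5 = 3.143 sts per in.
sleeve: 13 × 3.143 = 40.86 → 41.
hood: 18 × 3.143 = 56.57 → 57.
front: 17 × 3.143 = 53.43 → 53.
button band: 2 × 3.143 = 6.29 → 6.

sleeve 41; hood 57; front 53; button band 6.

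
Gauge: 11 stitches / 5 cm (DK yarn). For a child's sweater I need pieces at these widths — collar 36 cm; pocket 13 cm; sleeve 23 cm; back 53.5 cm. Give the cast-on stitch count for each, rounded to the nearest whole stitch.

collar 79; pocket 29; sleeve 51; back 118.

Rate = 11/5 = 2.2 sts per cm.
collar: 36 × 2.2 = 79.20 → 79.
pocket: 13 × 2.2 = 28.60 → 29.
sleeve: 23 × 2.2 = 50.60 → 51.
back: 53.5 × 2.2 = 117.70 → 118.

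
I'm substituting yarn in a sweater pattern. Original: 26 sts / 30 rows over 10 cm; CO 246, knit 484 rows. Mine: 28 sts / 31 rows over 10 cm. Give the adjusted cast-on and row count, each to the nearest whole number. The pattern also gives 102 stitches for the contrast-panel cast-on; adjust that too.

Stitches: 246 × 28/26 = 264.92 → 265.
Rows: 484 × 31/30 = 500.13 → 500.
contrast-panel cast-on: 102 × 28/26 = 109.85 → 110.

Cast on 265 stitches; work 500 rows; contrast-panel cast-on 110 stitches.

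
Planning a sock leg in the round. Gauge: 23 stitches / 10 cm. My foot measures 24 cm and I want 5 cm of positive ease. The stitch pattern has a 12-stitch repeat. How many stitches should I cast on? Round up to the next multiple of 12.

72 stitches.

Finished = 24 + 5 = 29 cm.
23 / 10 = 2.3 sts/cm.
29 × 2.3 = 66.70 sts.
Next multiple of 12: 72.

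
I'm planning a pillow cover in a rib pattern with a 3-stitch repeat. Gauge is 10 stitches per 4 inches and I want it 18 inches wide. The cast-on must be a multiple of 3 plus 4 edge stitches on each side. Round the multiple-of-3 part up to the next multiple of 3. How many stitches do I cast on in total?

10 / 4 = 2.5 sts per inch.
18 × 2.5 = 45.00 sts.
Less 8 edge sts → 37.00 for the repeat.
Next multiple of 3: 39.
Add back 8 edge sts → 47.

CO 47 sts.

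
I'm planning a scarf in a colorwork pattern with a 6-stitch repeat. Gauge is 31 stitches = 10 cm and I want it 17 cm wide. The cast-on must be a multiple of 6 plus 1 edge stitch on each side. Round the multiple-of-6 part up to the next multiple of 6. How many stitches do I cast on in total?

CO 56 sts.

31 / 10 = 3.1 sts per cm.
17 × 3.1 = 52.70 sts.
Less 2 edge sts → 50.70 for the repeat.
Next multiple of 6: 54.
Add back 2 edge sts → 56.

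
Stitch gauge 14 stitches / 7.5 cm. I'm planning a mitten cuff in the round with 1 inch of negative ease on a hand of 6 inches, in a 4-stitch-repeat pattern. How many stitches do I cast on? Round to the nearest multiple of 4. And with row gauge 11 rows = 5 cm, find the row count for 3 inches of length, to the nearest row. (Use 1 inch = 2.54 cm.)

Finished = 6 − 1 = 5 inches.
5 inches × 2.54 = 12.70 cm.
14/7.5 = 1.867 sts per cm; 12.70 × 1.867 = 23.71 sts.
Nearest multiple of 4 → 24.
3 inches = 7.62 cm; × 2.2 = 16.76 → 17 rows.

Cast on 24 stitches; work 17 rows.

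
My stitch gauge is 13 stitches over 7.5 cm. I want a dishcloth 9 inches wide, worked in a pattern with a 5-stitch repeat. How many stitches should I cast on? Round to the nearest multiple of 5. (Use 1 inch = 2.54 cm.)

40 stitches.

9 in = 9 × 2.54 = 22.86 cm.
13 / 7.5 = 1.733 sts/cm.
22.86 × 1.733 = 39.62 sts.
→ 40.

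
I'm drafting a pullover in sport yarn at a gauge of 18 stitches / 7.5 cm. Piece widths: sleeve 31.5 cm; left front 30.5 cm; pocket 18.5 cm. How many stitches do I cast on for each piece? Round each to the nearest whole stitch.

Rate = 18/7.5 = 2.4 sts per cm.
sleeve: 31.5 × 2.4 = 75.60 → 76.
left front: 30.5 × 2.4 = 73.20 → 73.
pocket: 18.5 × 2.4 = 44.40 → 44.

sleeve 76; left front 73; pocket 44.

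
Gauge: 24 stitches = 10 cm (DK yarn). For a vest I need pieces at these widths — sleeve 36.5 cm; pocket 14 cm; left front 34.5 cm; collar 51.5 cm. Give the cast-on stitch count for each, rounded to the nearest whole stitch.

sleeve 88; pocket 34; left front 83; collar 124.

Rate = 24/10 = 2.4 sts per cm.
sleeve: 36.5 × 2.4 = 87.60 → 88.
pocket: 14 × 2.4 = 33.60 → 34.
left front: 34.5 × 2.4 = 82.80 → 83.
collar: 51.5 × 2.4 = 123.60 → 124.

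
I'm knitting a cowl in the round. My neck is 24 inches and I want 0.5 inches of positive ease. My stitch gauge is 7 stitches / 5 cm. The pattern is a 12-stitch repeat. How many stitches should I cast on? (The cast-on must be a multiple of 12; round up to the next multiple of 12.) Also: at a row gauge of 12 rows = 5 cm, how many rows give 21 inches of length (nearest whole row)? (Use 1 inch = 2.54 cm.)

Cast on 96 stitches; work 128 rows.

Finished = 24 + 0.5 = 24.5 inches.
24.5 inches × 2.54 = 62.23 cm.
7/5 = 1.4 sts per cm; 62.23 × 1.4 = 87.12 sts.
Next multiple of 12 → 96.
21 inches = 53.34 cm; × 2.4 = 128.02 → 128 rows.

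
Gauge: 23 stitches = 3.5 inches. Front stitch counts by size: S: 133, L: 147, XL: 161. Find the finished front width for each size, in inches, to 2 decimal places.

S 20.24 inches; L 22.37 inches; XL 24.50 inches.

23/3.5 = 6.571 sts per in.
S: 133 / 6.571 = 20.239 → 20.24 in.
L: 147 / 6.571 = 22.370 → 22.37 in.
XL: 161 / 6.571 = 24.500 → 24.50 in.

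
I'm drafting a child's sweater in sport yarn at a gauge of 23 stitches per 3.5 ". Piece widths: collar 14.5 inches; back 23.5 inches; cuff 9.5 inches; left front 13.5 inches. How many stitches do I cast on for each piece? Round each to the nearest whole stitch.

collar 95; back 154; cuff 62; left front 89.

Rate = 23/3.5 = 6.571 sts per in.
collar: 14.5 × 6.571 = 95.29 → 95.
back: 23.5 × 6.571 = 154.43 → 154.
cuff: 9.5 × 6.571 = 62.43 → 62.
left front: 13.5 × 6.571 = 88.71 → 89.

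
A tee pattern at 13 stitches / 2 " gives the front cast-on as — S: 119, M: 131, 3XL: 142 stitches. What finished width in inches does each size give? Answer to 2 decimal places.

S 18.31 inches; M 20.15 inches; 3XL 21.85 inches.

13/2 = 6.5 sts per in.
S: 119 / 6.5 = 18.308 → 18.31 in.
M: 131 / 6.5 = 20.154 → 20.15 in.
3XL: 142 / 6.5 = 21.846 → 21.85 in.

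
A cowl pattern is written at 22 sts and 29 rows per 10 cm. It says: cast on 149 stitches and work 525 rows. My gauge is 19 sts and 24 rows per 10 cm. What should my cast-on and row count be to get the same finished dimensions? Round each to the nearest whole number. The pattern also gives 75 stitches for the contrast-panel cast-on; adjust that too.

Cast on 129 stitches; work 434 rows; contrast-panel cast-on 65 stitches.

Stitches: 149 × 19/22 = 128.68 → 129.
Rows: 525 × 24/29 = 434.48 → 434.
contrast-panel cast-on: 75 × 19/22 = 64.77 → 65.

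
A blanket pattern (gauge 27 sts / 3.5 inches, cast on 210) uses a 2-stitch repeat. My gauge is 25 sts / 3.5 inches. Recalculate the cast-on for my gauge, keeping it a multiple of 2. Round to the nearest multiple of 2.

194 stitches.

210 × 25 / 27 = 194.44.
Nearest multiple of 2: 194.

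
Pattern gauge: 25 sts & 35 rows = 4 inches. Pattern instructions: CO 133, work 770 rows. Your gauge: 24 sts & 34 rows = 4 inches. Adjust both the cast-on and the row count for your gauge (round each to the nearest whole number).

Stitches: 133 × 24/25 = 127.68 → 128.
Rows: 770 × 34/35 = 748.00 → 748.

Cast on 128 stitches; work 748 rows.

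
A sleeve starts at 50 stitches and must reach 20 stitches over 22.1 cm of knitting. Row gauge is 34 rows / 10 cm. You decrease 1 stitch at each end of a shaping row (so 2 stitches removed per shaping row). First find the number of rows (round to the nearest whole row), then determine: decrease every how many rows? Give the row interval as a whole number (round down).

Rows = 22.1 × 3.4 = 75.1 → 75 rows.
Stitches to remove: 30 → 15 shaping rows (at 2 st each).
75 / 15 = 5.00 → every 5 rows.

Decrease every 5th row.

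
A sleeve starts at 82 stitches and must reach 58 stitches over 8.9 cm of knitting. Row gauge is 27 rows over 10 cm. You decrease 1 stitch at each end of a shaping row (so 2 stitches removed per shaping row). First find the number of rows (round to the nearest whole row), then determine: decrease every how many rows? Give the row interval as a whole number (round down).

Decrease every 2nd row.

Rows = 8.9 × 2.7 = 24.0 → 24 rows.
Stitches to remove: 24 → 12 shaping rows (at 2 st each).
24 / 12 = 2.00 → every 2 rows.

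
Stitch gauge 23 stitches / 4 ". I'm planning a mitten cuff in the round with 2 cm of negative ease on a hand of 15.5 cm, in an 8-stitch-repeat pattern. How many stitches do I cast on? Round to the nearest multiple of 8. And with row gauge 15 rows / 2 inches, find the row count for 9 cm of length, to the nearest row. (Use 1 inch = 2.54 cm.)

Finished = 15.5 − 2 = 13.5 cm.
13.5 cm × 1/2.54 = 5.31 inches.
23/4 = 5.75 sts per in; 5.31 × 5.75 = 30.56 sts.
Nearest multiple of 8 → 32.
9 cm = 3.54 inches; × 7.5 = 26.57 → 27 rows.

Cast on 32 stitches; work 27 rows.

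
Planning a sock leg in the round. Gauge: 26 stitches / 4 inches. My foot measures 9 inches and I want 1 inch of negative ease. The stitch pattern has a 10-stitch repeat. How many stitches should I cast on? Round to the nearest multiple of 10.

Finished = 9 − 1 = 8 inches.
26 / 4 = 6.5 sts/in.
8 × 6.5 = 52.00 sts.
Nearest multiple of 10: 50.

CO 50 sts.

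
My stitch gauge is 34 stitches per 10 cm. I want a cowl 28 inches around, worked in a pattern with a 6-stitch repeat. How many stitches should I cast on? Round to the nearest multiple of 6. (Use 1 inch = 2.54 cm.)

28 in = 28 × 2.54 = 71.12 cm.
34 / 10 = 3.4 sts/cm.
71.12 × 3.4 = 241.81 sts.
→ 240.

240 stitches.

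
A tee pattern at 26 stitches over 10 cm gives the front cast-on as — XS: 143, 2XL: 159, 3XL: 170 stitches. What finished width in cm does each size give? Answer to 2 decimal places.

XS 55.00 cm; 2XL 61.15 cm; 3XL 65.38 cm.

26/10 = 2.6 sts per cm.
XS: 143 / 2.6 = 55.000 → 55.00 cm.
2XL: 159 / 2.6 = 61.154 → 61.15 cm.
3XL: 170 / 2.6 = 65.385 → 65.38 cm.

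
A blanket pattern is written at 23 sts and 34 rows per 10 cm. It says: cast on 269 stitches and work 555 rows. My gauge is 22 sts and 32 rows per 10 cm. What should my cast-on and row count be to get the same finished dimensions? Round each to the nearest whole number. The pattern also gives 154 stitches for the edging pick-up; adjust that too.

Cast on 257 stitches; work 522 rows; edging pick-up 147 stitches.

Stitches: 269 × 22/23 = 257.30 → 257.
Rows: 555 × 32/34 = 522.35 → 522.
edging pick-up: 154 × 22/23 = 147.30 → 147.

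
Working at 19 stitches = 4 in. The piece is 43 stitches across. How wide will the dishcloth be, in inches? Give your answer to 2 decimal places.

9.05 inches.

19 stitches / 4 inch = 4.75 stitches per inch.
43 / 4.75 = 9.053 inches.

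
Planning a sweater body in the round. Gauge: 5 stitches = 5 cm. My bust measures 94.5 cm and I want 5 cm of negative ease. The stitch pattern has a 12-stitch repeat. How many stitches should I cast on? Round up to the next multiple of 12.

Cast on 96 stitches.

Finished = 94.5 − 5 = 89.5 cm.
5 / 5 = 1 sts/cm.
89.5 × 1 = 89.50 sts.
Next multiple of 12: 96.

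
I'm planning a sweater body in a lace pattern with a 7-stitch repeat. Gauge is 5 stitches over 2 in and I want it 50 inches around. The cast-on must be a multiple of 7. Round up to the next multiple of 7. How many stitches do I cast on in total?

5 / 2 = 2.5 sts per inch.
50 × 2.5 = 125.00 sts.
Next multiple of 7: 126.

126 stitches.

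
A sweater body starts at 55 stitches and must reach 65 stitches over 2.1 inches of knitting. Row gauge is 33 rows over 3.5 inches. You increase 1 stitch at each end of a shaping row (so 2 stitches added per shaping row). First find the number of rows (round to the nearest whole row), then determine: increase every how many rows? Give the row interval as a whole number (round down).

Increase every 4th row.

Rows = 2.1 × 9.429 = 19.8 → 20 rows.
Stitches to add: 10 → 5 shaping rows (at 2 st each).
20 / 5 = 4.00 → every 4 rows.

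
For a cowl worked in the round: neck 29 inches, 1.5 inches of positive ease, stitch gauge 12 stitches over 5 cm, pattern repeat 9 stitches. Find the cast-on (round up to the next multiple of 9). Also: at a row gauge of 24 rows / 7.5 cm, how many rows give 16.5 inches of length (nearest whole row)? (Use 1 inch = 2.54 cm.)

Finished = 29 + 1.5 = 30.5 inches.
30.5 inches × 2.54 = 77.47 cm.
12/5 = 2.4 sts per cm; 77.47 × 2.4 = 185.93 sts.
Next multiple of 9 → 189.
16.5 inches = 41.91 cm; × 3.2 = 134.11 → 134 rows.

Cast on 189 stitches; work 134 rows.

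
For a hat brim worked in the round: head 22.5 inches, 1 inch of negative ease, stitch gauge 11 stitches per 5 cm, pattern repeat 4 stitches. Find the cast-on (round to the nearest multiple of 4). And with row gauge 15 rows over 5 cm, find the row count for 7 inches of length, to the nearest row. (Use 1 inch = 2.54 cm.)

Cast on 120 stitches; work 53 rows.

Finished = 22.5 − 1 = 21.5 inches.
21.5 inches × 2.54 = 54.61 cm.
11/5 = 2.2 sts per cm; 54.61 × 2.2 = 120.14 sts.
Nearest multiple of 4 → 120.
7 inches = 17.78 cm; × 3 = 53.34 → 53 rows.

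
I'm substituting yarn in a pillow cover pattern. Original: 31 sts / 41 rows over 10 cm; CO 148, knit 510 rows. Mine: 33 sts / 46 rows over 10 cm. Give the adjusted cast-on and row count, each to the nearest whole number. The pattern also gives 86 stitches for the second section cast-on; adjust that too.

Cast on 158 stitches; work 572 rows; second section cast-on 92 stitches.

Stitches: 148 × 33/31 = 157.55 → 158.
Rows: 510 × 46/41 = 572.20 → 572.
second section cast-on: 86 × 33/31 = 91.55 → 92.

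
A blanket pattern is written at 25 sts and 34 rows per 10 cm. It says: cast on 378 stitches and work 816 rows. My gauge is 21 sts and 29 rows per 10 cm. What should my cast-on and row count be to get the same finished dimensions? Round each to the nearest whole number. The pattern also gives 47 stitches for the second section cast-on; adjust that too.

Cast on 318 stitches; work 696 rows; second section cast-on 39 stitches.

Stitches: 378 × 21/25 = 317.52 → 318.
Rows: 816 × 29/34 = 696.00 → 696.
second section cast-on: 47 × 21/25 = 39.48 → 39.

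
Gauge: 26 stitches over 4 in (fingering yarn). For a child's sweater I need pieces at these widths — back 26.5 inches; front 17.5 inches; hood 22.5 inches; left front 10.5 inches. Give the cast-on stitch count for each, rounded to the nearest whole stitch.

back 172; front 114; hood 146; left front 68.

Rate = 26/4 = 6.5 sts per in.
back: 26.5 × 6.5 = 172.25 → 172.
front: 17.5 × 6.5 = 113.75 → 114.
hood: 22.5 × 6.5 = 146.25 → 146.
left front: 10.5 × 6.5 = 68.25 → 68.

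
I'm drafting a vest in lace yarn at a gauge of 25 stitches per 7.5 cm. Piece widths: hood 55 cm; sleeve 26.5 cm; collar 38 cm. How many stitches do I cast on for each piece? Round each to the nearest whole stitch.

Rate = 25/7.5 = 3.333 sts per cm.
hood: 55 × 3.333 = 183.33 → 183.
sleeve: 26.5 × 3.333 = 88.33 → 88.
collar: 38 × 3.333 = 126.67 → 127.

hood 183; sleeve 88; collar 127.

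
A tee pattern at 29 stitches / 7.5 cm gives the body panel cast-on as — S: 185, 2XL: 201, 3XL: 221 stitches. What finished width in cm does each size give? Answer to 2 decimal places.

S 47.84 cm; 2XL 51.98 cm; 3XL 57.16 cm.

29/7.5 = 3.867 sts per cm.
S: 185 / 3.867 = 47.845 → 47.84 cm.
2XL: 201 / 3.867 = 51.983 → 51.98 cm.
3XL: 221 / 3.867 = 57.155 → 57.16 cm.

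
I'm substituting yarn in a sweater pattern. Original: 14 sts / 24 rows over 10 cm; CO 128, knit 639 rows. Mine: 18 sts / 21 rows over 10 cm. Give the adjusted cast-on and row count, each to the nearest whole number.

Stitches: 128 × 18/14 = 164.57 → 165.
Rows: 639 × 21/24 = 559.12 → 559.

Cast on 165 stitches; work 559 rows.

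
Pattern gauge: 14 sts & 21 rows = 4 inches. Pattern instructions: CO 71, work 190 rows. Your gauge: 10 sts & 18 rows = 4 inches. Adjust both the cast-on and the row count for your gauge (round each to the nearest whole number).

Cast on 51 stitches; work 163 rows.

Stitches: 71 × 10/14 = 50.71 → 51.
Rows: 190 × 18/21 = 162.86 → 163.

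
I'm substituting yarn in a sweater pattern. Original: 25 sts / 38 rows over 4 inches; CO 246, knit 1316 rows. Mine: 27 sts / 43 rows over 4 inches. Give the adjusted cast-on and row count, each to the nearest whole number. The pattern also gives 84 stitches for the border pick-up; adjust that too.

Cast on 266 stitches; work 1489 rows; border pick-up 91 stitches.

Stitches: 246 × 27/25 = 265.68 → 266.
Rows: 1316 × 43/38 = 1489.16 → 1489.
border pick-up: 84 × 27/25 = 90.72 → 91.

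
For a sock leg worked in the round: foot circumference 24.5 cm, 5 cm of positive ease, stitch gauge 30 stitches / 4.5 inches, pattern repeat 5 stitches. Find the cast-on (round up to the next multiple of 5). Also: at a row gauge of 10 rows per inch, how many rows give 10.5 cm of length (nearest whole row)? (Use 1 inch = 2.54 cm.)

Cast on 80 stitches; work 41 rows.

Finished = 24.5 + 5 = 29.5 cm.
29.5 cm × 1/2.54 = 11.61 inches.
30/4.5 = 6.667 sts per in; 11.61 × 6.667 = 77.43 sts.
Next multiple of 5 → 80.
10.5 cm = 4.13 inches; × 10 = 41.34 → 41 rows.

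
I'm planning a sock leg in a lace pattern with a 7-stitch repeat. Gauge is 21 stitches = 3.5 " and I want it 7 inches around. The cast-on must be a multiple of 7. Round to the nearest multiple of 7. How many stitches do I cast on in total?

Cast on 42 stitches.

21 / 3.5 = 6 sts per inch.
7 × 6 = 42.00 sts.
Nearest multiple of 7: 42.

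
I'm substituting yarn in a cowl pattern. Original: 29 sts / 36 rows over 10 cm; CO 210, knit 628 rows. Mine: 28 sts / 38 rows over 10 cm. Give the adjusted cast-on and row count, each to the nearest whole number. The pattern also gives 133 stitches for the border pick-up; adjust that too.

Stitches: 210 × 28/29 = 202.76 → 203.
Rows: 628 × 38/36 = 662.89 → 663.
border pick-up: 133 × 28/29 = 128.41 → 128.

Cast on 203 stitches; work 663 rows; border pick-up 128 stitches.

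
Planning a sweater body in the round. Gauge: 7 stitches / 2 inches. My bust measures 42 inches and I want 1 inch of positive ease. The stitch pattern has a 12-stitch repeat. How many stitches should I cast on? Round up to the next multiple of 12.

CO 156 sts.

Finished = 42 + 1 = 43 inches.
7 / 2 = 3.5 sts/in.
43 × 3.5 = 150.50 sts.
Next multiple of 12: 156.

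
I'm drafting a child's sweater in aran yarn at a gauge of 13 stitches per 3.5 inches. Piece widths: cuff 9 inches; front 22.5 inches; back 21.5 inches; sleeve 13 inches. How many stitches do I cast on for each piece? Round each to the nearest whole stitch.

Rate = 13/3.5 = 3.714 sts per in.
cuff: 9 × 3.714 = 33.43 → 33.
front: 22.5 × 3.714 = 83.57 → 84.
back: 21.5 × 3.714 = 79.86 → 80.
sleeve: 13 × 3.714 = 48.29 → 48.

cuff 33; front 84; back 80; sleeve 48.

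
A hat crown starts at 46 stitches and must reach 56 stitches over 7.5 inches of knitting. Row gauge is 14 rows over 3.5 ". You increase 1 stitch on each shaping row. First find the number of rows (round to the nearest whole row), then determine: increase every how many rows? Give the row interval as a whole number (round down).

Rows = 7.5 × 4 = 30.0 → 30 rows.
Stitches to add: 10 → 10 shaping rows (at 1 st each).
30 / 10 = 3.00 → every 3 rows.

Increase every 3rd row.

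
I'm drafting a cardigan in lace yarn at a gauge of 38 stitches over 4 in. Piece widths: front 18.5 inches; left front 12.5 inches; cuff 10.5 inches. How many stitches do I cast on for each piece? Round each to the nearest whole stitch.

front 176; left front 119; cuff 100.

Rate = 38/4 = 9.5 sts per in.
front: 18.5 × 9.5 = 175.75 → 176.
left front: 12.5 × 9.5 = 118.75 → 119.
cuff: 10.5 × 9.5 = 99.75 → 100.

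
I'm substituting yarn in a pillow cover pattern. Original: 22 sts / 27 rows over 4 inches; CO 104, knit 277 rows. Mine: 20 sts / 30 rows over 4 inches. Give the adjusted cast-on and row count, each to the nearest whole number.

Stitches: 104 × 20/22 = 94.55 → 95.
Rows: 277 × 30/27 = 307.78 → 308.

Cast on 95 stitches; work 308 rows.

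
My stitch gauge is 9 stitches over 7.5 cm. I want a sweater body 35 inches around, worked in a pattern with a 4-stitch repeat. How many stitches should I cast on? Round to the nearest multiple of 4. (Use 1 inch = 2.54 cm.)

108 stitches.

35 in = 35 × 2.54 = 88.90 cm.
9 / 7.5 = 1.2 sts/cm.
88.90 × 1.2 = 106.68 sts.
→ 108.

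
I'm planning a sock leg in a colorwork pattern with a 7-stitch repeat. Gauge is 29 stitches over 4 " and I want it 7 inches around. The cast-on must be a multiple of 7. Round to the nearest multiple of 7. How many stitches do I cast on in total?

CO 49 sts.

29 / 4 = 7.25 sts per inch.
7 × 7.25 = 50.75 sts.
Nearest multiple of 7: 49.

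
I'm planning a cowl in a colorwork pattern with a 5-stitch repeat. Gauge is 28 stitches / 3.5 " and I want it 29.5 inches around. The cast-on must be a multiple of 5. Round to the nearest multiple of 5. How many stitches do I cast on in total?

CO 235 sts.

28 / 3.5 = 8 sts per inch.
29.5 × 8 = 236.00 sts.
Nearest multiple of 5: 235.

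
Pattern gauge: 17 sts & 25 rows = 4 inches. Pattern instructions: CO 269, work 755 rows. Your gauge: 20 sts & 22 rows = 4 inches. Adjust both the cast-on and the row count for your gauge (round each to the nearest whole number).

Stitches: 269 × 20/17 = 316.47 → 316.
Rows: 755 × 22/25 = 664.40 → 664.

Cast on 316 stitches; work 664 rows.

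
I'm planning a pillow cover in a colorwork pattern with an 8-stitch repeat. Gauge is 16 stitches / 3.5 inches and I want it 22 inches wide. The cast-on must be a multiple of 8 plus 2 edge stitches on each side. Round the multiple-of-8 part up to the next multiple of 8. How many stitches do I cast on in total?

108 stitches.

16 / 3.5 = 4.571 sts per inch.
22 × 4.571 = 100.57 sts.
Less 4 edge sts → 96.57 for the repeat.
Next multiple of 8: 104.
Add back 4 edge sts → 108.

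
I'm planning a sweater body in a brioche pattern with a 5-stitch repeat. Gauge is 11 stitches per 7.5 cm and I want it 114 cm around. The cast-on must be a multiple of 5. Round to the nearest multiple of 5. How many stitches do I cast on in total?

11 / 7.5 = 1.467 sts per cm.
114 × 1.467 = 167.20 sts.
Nearest multiple of 5: 165.

Cast on 165 stitches.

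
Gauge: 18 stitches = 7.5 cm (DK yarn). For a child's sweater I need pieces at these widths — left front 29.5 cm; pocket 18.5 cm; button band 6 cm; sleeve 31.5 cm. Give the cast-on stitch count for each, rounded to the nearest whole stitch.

left front 71; pocket 44; button band 14; sleeve 76.

Rate = 18/7.5 = 2.4 sts per cm.
left front: 29.5 × 2.4 = 70.80 → 71.
pocket: 18.5 × 2.4 = 44.40 → 44.
button band: 6 × 2.4 = 14.40 → 14.
sleeve: 31.5 × 2.4 = 75.60 → 76.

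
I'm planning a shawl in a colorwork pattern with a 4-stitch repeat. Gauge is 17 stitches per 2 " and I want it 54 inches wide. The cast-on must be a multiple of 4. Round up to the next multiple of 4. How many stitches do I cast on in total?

CO 460 sts.

17 / 2 = 8.5 sts per inch.
54 × 8.5 = 459.00 sts.
Next multiple of 4: 460.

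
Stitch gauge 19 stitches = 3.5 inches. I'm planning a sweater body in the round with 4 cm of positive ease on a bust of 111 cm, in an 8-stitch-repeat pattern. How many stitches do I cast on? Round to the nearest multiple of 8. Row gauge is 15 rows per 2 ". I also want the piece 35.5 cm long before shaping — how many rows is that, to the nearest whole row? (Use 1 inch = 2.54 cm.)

Cast on 248 stitches; work 105 rows.

Finished = 111 + 4 = 115 cm.
115 cm × 1/2.54 = 45.28 inches.
19/3.5 = 5.429 sts per in; 45.28 × 5.429 = 245.78 sts.
Nearest multiple of 8 → 248.
35.5 cm = 13.98 inches; × 7.5 = 104.82 → 105 rows.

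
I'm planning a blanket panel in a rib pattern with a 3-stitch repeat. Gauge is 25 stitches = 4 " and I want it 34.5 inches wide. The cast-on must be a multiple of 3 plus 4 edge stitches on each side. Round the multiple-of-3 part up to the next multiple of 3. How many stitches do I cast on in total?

218 stitches.

25 / 4 = 6.25 sts per inch.
34.5 × 6.25 = 215.62 sts.
Less 8 edge sts → 207.62 for the repeat.
Next multiple of 3: 210.
Add back 8 edge sts → 218.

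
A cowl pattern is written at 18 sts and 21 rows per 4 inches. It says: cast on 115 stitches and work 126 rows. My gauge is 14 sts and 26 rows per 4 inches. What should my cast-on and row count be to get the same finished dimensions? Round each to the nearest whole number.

Cast on 89 stitches; work 156 rows.

Stitches: 115 × 14/18 = 89.44 → 89.
Rows: 126 × 26/21 = 156.00 → 156.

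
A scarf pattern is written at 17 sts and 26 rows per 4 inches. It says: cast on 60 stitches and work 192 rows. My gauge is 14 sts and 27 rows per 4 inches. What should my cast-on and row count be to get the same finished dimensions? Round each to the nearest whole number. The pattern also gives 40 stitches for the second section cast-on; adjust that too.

Stitches: 60 × 14/17 = 49.41 → 49.
Rows: 192 × 27/26 = 199.38 → 199.
second section cast-on: 40 × 14/17 = 32.94 → 33.

Cast on 49 stitches; work 199 rows; second section cast-on 33 stitches.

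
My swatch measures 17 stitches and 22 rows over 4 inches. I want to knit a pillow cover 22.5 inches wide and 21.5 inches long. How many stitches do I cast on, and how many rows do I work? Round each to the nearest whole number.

Stitch gauge = 17/4 = 4.25 sts/in; 22.5 × 4.25 = 95.62 → 96 sts.
Row gauge = 22/4 = 5.5 rows/in; 21.5 × 5.5 = 118.25 → 118 rows.

Cast on 96 stitches and work 118 rows.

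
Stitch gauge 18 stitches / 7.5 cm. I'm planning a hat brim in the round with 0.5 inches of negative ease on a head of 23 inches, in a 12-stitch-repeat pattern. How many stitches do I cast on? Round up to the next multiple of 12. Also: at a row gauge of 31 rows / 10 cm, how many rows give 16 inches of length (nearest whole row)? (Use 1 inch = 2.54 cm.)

Cast on 144 stitches; work 126 rows.

Finished = 23 − 0.5 = 22.5 inches.
22.5 inches × 2.54 = 57.15 cm.
18/7.5 = 2.4 sts per cm; 57.15 × 2.4 = 137.16 sts.
Next multiple of 12 → 144.
16 inches = 40.64 cm; × 3.1 = 125.98 → 126 rows.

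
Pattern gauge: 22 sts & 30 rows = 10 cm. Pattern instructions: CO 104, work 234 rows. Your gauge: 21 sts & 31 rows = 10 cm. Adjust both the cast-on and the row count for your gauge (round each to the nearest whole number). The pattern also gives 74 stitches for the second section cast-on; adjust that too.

Cast on 99 stitches; work 242 rows; second section cast-on 71 stitches.

Stitches: 104 × 21/22 = 99.27 → 99.
Rows: 234 × 31/30 = 241.80 → 242.
second section cast-on: 74 × 21/22 = 70.64 → 71.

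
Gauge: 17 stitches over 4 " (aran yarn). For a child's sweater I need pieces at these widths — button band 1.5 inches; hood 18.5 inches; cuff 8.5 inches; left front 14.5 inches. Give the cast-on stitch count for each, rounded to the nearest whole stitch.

button band 6; hood 79; cuff 36; left front 62.

Rate = 17/4 = 4.25 sts per in.
button band: 1.5 × 4.25 = 6.38 → 6.
hood: 18.5 × 4.25 = 78.62 → 79.
cuff: 8.5 × 4.25 = 36.12 → 36.
left front: 14.5 × 4.25 = 61.62 → 62.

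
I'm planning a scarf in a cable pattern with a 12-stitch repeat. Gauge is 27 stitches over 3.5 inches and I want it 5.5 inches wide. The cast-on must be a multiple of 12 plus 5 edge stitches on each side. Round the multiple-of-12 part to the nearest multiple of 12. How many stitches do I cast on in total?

27 / 3.5 = 7.714 sts per inch.
5.5 × 7.714 = 42.43 sts.
Less 10 edge sts → 32.43 for the repeat.
Nearest multiple of 12: 36.
Add back 10 edge sts → 46.

46 stitches.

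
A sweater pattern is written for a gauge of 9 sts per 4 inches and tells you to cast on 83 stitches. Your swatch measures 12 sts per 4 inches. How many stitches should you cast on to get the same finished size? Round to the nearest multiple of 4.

Scale factor = 12 / 9 = 1.333.
83 × 12 / 9 = 110.67 sts.
→ 112 sts.

112 stitches.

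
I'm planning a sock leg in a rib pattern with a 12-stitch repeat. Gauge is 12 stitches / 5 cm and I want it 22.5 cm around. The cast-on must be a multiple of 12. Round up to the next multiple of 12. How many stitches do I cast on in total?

Cast on 60 stitches.

12 / 5 = 2.4 sts per cm.
22.5 × 2.4 = 54.00 sts.
Next multiple of 12: 60.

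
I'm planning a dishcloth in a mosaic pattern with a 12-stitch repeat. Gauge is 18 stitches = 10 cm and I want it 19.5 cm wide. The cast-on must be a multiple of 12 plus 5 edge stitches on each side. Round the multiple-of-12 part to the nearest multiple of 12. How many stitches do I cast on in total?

18 / 10 = 1.8 sts per cm.
19.5 × 1.8 = 35.10 sts.
Less 10 edge sts → 25.10 for the repeat.
Nearest multiple of 12: 24.
Add back 10 edge sts → 34.

Cast on 34 stitches.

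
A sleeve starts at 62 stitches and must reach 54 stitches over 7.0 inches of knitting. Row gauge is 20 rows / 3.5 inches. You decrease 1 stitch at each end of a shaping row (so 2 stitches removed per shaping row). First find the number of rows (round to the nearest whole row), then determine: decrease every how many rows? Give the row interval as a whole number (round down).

Decrease every 10th row.

Rows = 7.0 × 5.714 = 40.0 → 40 rows.
Stitches to remove: 8 → 4 shaping rows (at 2 st each).
40 / 4 = 10.00 → every 10 rows.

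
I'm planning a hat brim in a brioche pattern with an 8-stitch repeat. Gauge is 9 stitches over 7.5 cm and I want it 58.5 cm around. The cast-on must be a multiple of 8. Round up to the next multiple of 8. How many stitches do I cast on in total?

9 / 7.5 = 1.2 sts per cm.
58.5 × 1.2 = 70.20 sts.
Next multiple of 8: 72.

Cast on 72 stitches.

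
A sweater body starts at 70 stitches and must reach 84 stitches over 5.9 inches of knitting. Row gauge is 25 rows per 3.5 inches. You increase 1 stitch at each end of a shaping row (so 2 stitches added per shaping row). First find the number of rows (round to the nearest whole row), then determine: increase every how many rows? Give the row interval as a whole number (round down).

Rows = 5.9 × 7.143 = 42.1 → 42 rows.
Stitches to add: 14 → 7 shaping rows (at 2 st each).
42 / 7 = 6.00 → every 6 rows.

Increase every 6th row.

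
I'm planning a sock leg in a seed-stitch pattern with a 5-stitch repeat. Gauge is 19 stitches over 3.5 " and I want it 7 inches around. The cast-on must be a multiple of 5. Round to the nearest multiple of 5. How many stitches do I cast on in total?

19 / 3.5 = 5.429 sts per inch.
7 × 5.429 = 38.00 sts.
Nearest multiple of 5: 40.

40 stitches.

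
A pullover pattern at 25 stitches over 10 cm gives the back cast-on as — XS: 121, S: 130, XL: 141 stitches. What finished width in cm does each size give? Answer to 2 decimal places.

XS 48.40 cm; S 52.00 cm; XL 56.40 cm.

25/10 = 2.5 sts per cm.
XS: 121 / 2.5 = 48.400 → 48.40 cm.
S: 130 / 2.5 = 52.000 → 52.00 cm.
XL: 141 / 2.5 = 56.400 → 56.40 cm.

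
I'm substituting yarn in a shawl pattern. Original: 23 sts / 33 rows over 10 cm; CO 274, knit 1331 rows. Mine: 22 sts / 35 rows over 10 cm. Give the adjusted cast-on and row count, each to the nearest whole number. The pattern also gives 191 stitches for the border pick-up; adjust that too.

Cast on 262 stitches; work 1412 rows; border pick-up 183 stitches.

Stitches: 274 × 22/23 = 262.09 → 262.
Rows: 1331 × 35/33 = 1411.67 → 1412.
border pick-up: 191 × 22/23 = 182.70 → 183.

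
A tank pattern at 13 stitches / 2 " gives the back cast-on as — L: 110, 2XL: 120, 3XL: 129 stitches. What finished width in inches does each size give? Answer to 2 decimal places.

L 16.92 inches; 2XL 18.46 inches; 3XL 19.85 inches.

13/2 = 6.5 sts per in.
L: 110 / 6.5 = 16.923 → 16.92 in.
2XL: 120 / 6.5 = 18.462 → 18.46 in.
3XL: 129 / 6.5 = 19.846 → 19.85 in.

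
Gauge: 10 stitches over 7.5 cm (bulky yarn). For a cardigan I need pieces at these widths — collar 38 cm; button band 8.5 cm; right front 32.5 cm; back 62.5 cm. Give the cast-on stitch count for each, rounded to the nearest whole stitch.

Rate = 10/7.5 = 1.333 sts per cm.
collar: 38 × 1.333 = 50.67 → 51.
button band: 8.5 × 1.333 = 11.33 → 11.
right front: 32.5 × 1.333 = 43.33 → 43.
back: 62.5 × 1.333 = 83.33 → 83.

collar 51; button band 11; right front 43; back 83.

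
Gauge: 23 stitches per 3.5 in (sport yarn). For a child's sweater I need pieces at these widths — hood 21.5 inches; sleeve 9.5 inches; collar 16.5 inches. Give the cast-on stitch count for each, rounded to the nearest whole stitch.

hood 141; sleeve 62; collar 108.

Rate = 23/3.5 = 6.571 sts per in.
hood: 21.5 × 6.571 = 141.29 → 141.
sleeve: 9.5 × 6.571 = 62.43 → 62.
collar: 16.5 × 6.571 = 108.43 → 108.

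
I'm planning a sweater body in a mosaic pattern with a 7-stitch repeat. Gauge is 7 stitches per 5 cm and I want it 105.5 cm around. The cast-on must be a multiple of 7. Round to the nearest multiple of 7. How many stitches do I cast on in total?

CO 147 sts.

7 / 5 = 1.4 sts per cm.
105.5 × 1.4 = 147.70 sts.
Nearest multiple of 7: 147.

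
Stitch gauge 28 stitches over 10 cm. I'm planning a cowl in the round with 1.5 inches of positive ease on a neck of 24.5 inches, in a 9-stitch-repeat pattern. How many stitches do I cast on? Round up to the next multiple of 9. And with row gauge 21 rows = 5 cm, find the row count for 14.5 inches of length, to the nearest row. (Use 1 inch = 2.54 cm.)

Cast on 189 stitches; work 155 rows.

Finished = 24.5 + 1.5 = 26 inches.
26 inches × 2.54 = 66.04 cm.
28/10 = 2.8 sts per cm; 66.04 × 2.8 = 184.91 sts.
Next multiple of 9 → 189.
14.5 inches = 36.83 cm; × 4.2 = 154.69 → 155 rows.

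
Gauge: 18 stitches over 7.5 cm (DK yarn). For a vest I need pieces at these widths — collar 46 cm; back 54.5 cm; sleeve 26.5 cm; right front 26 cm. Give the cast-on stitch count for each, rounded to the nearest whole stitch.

Rate = 18/7.5 = 2.4 sts per cm.
collar: 46 × 2.4 = 110.40 → 110.
back: 54.5 × 2.4 = 130.80 → 131.
sleeve: 26.5 × 2.4 = 63.60 → 64.
right front: 26 × 2.4 = 62.40 → 62.

collar 110; back 131; sleeve 64; right front 62.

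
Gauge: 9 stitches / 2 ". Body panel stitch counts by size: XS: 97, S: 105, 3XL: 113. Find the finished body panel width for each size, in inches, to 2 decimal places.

9/2 = 4.5 sts per in.
XS: 97 / 4.5 = 21.556 → 21.56 in.
S: 105 / 4.5 = 23.333 → 23.33 in.
3XL: 113 / 4.5 = 25.111 → 25.11 in.

XS 21.56 inches; S 23.33 inches; 3XL 25.11 inches.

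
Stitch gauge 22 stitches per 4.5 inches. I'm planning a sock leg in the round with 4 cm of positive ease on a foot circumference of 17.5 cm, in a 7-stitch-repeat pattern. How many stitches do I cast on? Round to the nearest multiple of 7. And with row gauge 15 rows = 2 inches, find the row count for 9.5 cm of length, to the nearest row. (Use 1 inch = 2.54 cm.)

Finished = 17.5 + 4 = 21.5 cm.
21.5 cm × 1/2.54 = 8.46 inches.
22/4.5 = 4.889 sts per in; 8.46 × 4.889 = 41.38 sts.
Nearest multiple of 7 → 42.
9.5 cm = 3.74 inches; × 7.5 = 28.05 → 28 rows.

Cast on 42 stitches; work 28 rows.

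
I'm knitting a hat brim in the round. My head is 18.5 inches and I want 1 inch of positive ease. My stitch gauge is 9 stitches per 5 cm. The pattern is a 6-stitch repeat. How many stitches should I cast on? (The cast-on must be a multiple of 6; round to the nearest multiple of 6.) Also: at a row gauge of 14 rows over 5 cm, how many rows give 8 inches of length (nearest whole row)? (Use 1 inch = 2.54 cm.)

Finished = 18.5 + 1 = 19.5 inches.
19.5 inches × 2.54 = 49.53 cm.
9/5 = 1.8 sts per cm; 49.53 × 1.8 = 89.15 sts.
Nearest multiple of 6 → 90.
8 inches = 20.32 cm; × 2.8 = 56.90 → 57 rows.

Cast on 90 stitches; work 57 rows.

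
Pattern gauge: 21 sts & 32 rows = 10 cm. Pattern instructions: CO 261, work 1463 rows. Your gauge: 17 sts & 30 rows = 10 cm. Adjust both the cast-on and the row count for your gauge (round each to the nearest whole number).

Stitches: 261 × 17/21 = 211.29 → 211.
Rows: 1463 × 30/32 = 1371.56 → 1372.

Cast on 211 stitches; work 1372 rows.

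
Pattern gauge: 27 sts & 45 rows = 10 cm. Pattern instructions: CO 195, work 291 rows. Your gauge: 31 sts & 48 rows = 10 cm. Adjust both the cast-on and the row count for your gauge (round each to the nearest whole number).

Stitches: 195 × 31/27 = 223.89 → 224.
Rows: 291 × 48/45 = 310.40 → 310.

Cast on 224 stitches; work 310 rows.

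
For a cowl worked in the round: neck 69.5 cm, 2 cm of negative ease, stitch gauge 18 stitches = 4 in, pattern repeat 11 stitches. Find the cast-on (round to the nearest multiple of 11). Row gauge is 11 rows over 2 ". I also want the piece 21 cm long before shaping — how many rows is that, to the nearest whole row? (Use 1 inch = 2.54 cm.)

Finished = 69.5 − 2 = 67.5 cm.
67.5 cm × 1/2.54 = 26.57 inches.
18/4 = 4.5 sts per in; 26.57 × 4.5 = 119.59 sts.
Nearest multiple of 11 → 121.
21 cm = 8.27 inches; × 5.5 = 45.47 → 45 rows.

Cast on 121 stitches; work 45 rows.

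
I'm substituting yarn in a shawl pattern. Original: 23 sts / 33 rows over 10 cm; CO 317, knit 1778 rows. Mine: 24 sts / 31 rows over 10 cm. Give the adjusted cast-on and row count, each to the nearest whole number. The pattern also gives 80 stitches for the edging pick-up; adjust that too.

Cast on 331 stitches; work 1670 rows; edging pick-up 83 stitches.

Stitches: 317 × 24/23 = 330.78 → 331.
Rows: 1778 × 31/33 = 1670.24 → 1670.
edging pick-up: 80 × 24/23 = 83.48 → 83.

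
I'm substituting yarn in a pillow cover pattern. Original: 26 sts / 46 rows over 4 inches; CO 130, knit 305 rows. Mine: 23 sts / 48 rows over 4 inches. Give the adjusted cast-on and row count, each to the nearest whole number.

Stitches: 130 × 23/26 = 115.00 → 115.
Rows: 305 × 48/46 = 318.26 → 318.

Cast on 115 stitches; work 318 rows.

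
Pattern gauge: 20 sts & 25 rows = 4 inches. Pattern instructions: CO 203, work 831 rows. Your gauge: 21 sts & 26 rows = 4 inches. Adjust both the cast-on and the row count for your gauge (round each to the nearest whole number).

Cast on 213 stitches; work 864 rows.

Stitches: 203 × 21/20 = 213.15 → 213.
Rows: 831 × 26/25 = 864.24 → 864.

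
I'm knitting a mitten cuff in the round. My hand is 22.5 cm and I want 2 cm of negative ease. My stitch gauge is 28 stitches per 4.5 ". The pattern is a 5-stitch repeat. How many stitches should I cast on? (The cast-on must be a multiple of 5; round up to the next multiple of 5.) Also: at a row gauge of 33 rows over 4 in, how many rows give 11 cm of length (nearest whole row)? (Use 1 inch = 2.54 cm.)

Cast on 55 stitches; work 36 rows.

Finished = 22.5 − 2 = 20.5 cm.
20.5 cm × 1/2.54 = 8.07 inches.
28/4.5 = 6.222 sts per in; 8.07 × 6.222 = 50.22 sts.
Next multiple of 5 → 55.
11 cm = 4.33 inches; × 8.25 = 35.73 → 36 rows.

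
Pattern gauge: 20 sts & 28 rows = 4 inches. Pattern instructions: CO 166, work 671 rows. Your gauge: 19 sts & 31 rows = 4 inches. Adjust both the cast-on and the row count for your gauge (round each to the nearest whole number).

Cast on 158 stitches; work 743 rows.

Stitches: 166 × 19/20 = 157.70 → 158.
Rows: 671 × 31/28 = 742.89 → 743.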